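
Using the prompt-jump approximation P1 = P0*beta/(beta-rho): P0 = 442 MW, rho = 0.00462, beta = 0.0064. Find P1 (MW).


P1/P0 = beta / (beta - rho)
P1/P0 = 0.0064 / (0.0064 - 0.00462) = 3.595506
P1 = 442 * 3.595506 = 1589.2 MW

1589.2


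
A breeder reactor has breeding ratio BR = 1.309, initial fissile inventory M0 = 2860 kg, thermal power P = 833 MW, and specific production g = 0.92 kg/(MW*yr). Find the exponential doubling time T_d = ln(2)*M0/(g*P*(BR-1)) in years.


Breeding gain G = BR - 1 = 1.309 - 1 = 0.309
Fissile production rate = g * P * G = 0.92 * 833 * 0.309 = 236.80524 kg/yr
T_d = ln(2) * M0 / (g * P * G)
T_d = ln(2) * 2860 / 236.80524 = 8.3714 yr

8.3714


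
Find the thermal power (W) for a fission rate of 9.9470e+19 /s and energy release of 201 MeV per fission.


P = fission_rate * E_MeV * 1.602e-13
P = 9.9470e+19 * 201 * 1.602e-13
P = 3.2030e+09 W

3.2030e+09


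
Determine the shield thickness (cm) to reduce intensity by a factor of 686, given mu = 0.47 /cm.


x = ln(factor) / mu
x = ln(686) / 0.47
x = 13.895 cm

13.895


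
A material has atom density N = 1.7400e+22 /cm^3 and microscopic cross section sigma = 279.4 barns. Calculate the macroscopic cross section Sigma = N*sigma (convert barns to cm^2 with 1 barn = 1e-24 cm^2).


Sigma = N * sigma_barns * 1e-24
Sigma = 1.7400e+22 * 279.4 * 1e-24
Sigma = 4.8616 /cm

4.8616


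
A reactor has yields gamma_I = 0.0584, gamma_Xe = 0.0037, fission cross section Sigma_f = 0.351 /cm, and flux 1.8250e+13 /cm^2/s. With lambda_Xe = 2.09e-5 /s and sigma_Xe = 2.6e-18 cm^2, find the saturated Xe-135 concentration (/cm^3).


Xe_eq = (gamma_I + gamma_Xe) * Sigma_f * phi / (lambda_Xe + sigma_Xe * phi)
Numerator = (0.0584 + 0.0037) * 0.351 * 1.8250e+13 = 3.977971e+11
Denominator = 2.09e-5 + 2.6e-18 * 1.8250e+13 = 6.835000e-05
Xe_eq = 3.977971e+11 / 6.835000e-05 = 5.8200e+15 /cm^3

5.8200e+15


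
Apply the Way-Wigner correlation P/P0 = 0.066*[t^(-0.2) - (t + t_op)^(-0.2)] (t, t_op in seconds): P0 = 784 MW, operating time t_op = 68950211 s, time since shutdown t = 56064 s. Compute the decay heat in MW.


P/P0 = 0.066 * [t^(-0.2) - (t + t_op)^(-0.2)]
P/P0 = 0.066 * [56064^(-0.2) - (56064 + 68950211)^(-0.2)]
P/P0 = 0.066 * [0.1122699 - 0.02705343] = 0.005624287
P = 784 * 0.005624287 = 4.4094 MW

4.4094


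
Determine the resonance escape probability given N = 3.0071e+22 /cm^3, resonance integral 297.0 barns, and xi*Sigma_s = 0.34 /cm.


p = exp(-N * I * 1e-24 / (xi*Sigma_s))
p = exp(-3.0071e+22 * 297.0 * 1e-24 / 0.34)
p = 3.9084e-12

3.9084e-12


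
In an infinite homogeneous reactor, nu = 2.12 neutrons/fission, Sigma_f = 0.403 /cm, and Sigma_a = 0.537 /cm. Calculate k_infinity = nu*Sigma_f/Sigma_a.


k_inf = nu * Sigma_f / Sigma_a
k_inf = 2.12 * 0.403 / 0.537
k_inf = 1.5910

1.5910


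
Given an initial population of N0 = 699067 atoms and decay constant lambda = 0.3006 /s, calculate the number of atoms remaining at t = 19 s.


N = N0 * exp(-lambda * t)
N = 699067 * exp(-0.3006 * 19)
N = 2312.5

2312.5


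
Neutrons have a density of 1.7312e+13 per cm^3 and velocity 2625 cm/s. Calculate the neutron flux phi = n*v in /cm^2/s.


phi = n * v
phi = 1.7312e+13 * 2625
phi = 4.5444e+16 /cm^2/s

4.5444e+16


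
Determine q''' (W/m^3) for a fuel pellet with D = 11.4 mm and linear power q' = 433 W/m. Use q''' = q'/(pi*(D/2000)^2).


r = D / 2 / 1000 = 11.4 / 2 / 1000 = 0.0057 m
q''' = q' / (pi * r^2)
q''' = 433 / (pi * 0.0057^2)
q''' = 4.2422e+06 W/m^3

4.2422e+06


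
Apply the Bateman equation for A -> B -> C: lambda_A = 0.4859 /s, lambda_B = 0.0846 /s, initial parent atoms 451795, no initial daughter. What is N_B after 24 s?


N_B(t) = lambda_A * N_A0 / (lambda_B - lambda_A) * [exp(-lambda_A*t) - exp(-lambda_B*t)]
exp(-0.4859*24) = 8.618496e-06; exp(-0.0846*24) = 0.1312830
N_B = 0.4859 * 451795 / (0.0846 - 0.4859) * (8.618496e-06 - 0.1312830)
N_B = 71812

71812


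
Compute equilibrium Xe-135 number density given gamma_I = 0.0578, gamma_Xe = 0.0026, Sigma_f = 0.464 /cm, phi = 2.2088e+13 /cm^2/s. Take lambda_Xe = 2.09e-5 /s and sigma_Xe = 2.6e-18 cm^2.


Xe_eq = (gamma_I + gamma_Xe) * Sigma_f * phi / (lambda_Xe + sigma_Xe * phi)
Numerator = (0.0578 + 0.0026) * 0.464 * 2.2088e+13 = 6.190295e+11
Denominator = 2.09e-5 + 2.6e-18 * 2.2088e+13 = 7.832880e-05
Xe_eq = 6.190295e+11 / 7.832880e-05 = 7.9030e+15 /cm^3

7.9030e+15


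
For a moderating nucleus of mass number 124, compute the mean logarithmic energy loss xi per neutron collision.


xi = 1 + (A-1)^2/(2A) * ln((A-1)/(A+1))
xi = 1 + (124-1)^2/(2*124) * ln((124-1)/(124 +1))
xi = 0.016043

0.016043


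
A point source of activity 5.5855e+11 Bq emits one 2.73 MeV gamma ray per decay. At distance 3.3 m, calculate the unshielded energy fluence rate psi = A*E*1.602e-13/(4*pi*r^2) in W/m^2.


psi = A * E * 1.602e-13 / (4*pi*r^2)
psi = 5.5855e+11 * 2.73 * 1.602e-13 / (4*pi*3.3^2)
psi = 0.0017850 W/m^2

0.0017850


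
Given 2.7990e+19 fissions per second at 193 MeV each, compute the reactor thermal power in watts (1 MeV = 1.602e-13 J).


P = fission_rate * E_MeV * 1.602e-13
P = 2.7990e+19 * 193 * 1.602e-13
P = 8.6541e+08 W

8.6541e+08


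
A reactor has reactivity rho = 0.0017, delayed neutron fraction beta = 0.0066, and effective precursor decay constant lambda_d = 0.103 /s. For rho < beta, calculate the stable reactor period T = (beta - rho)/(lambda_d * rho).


T = (beta - rho) / (lambda_d * rho)
T = (0.0066 - 0.0017) / (0.103 * 0.0017)
T = 27.984 s

27.984


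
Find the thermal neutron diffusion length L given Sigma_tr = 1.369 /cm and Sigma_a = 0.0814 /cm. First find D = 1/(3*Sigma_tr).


D = 1 / (3 * Sigma_tr) = 1 / (3 * 1.369) = 0.2434867 cm
L = sqrt(D / Sigma_a)
L = sqrt(0.2434867 / 0.0814)
L = 1.7295 cm

1.7295


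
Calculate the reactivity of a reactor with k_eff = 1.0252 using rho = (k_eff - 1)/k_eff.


rho = (k_eff - 1) / k_eff
rho = (1.0252 - 1) / 1.0252
rho = 0.024581

0.024581


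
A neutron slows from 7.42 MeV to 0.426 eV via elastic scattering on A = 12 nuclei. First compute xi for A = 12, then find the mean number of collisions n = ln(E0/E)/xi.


xi = 1 + (A-1)^2/(2A)*ln((A-1)/(A+1)) = 0.1577690 (for A = 12)
n = ln(E0/E) / xi
n = ln(7.42e6 / 0.426) / 0.1577690
n = ln(1.741784e+07) / 0.1577690 = 105.68

105.68


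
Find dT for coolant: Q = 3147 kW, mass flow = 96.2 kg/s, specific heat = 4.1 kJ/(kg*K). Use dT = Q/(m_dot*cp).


dT = Q / (m_dot * cp)
dT = 3147 / (96.2 * 4.1)
dT = 7.9788 C

7.9788


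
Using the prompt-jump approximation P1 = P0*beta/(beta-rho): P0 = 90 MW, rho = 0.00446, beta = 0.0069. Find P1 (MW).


P1/P0 = beta / (beta - rho)
P1/P0 = 0.0069 / (0.0069 - 0.00446) = 2.827869
P1 = 90 * 2.827869 = 254.51 MW

254.51


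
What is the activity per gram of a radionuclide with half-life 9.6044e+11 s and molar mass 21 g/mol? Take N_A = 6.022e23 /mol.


lambda = ln(2) / t_half = ln(2) / 9.6044e+11 = 7.216975e-13 /s
SA = lambda * N_A / M
SA = 7.216975e-13 * 6.022e23 / 21
SA = 2.0696e+10 Bq/g

2.0696e+10


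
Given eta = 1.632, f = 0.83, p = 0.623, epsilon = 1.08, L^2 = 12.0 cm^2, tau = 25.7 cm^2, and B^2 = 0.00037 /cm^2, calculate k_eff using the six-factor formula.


k_inf = eta*f*p*eps = 1.632*0.83*0.623*1.08 = 0.9114022
P_TNL = 1/(1 + L^2*B^2) = 1/(1 + 12.0*0.00037) = 0.9955796
P_FNL = exp(-B^2*tau) = exp(-0.00037*25.7) = 0.9905361
k_eff = k_inf * P_TNL * P_FNL = 0.9114022 * 0.9955796 * 0.9905361
k_eff = 0.89879

0.89879


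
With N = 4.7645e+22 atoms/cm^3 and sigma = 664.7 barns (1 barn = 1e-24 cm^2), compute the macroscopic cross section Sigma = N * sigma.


Sigma = N * sigma_barns * 1e-24
Sigma = 4.7645e+22 * 664.7 * 1e-24
Sigma = 31.670 /cm

31.670


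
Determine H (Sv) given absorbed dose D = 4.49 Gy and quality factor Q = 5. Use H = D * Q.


H = D * Q
H = 4.49 * 5
H = 22.450 Sv

22.450


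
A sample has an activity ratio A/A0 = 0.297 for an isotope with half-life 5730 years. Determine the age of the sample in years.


lambda = ln(2) / t_half = ln(2) / 5730 = 1.209681e-04 /yr
t = -ln(A/A0) / lambda
t = -ln(0.297) / 1.209681e-04
t = 10036 yr

10036


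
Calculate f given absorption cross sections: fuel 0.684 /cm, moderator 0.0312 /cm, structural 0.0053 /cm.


f = Sigma_a_fuel / (Sigma_a_fuel + Sigma_a_mod + Sigma_a_other)
f = 0.684 / (0.684 + 0.0312 + 0.0053)
f = 0.94934

0.94934


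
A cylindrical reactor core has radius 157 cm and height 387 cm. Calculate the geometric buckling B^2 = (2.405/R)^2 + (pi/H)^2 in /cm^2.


B^2 = (2.405/R)^2 + (pi/H)^2
B^2 = (2.405/157)^2 + (pi/387)^2
B^2 = 3.0055e-04 /cm^2

3.0055e-04


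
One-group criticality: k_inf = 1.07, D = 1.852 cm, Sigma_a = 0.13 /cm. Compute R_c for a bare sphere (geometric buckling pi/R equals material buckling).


L^2 = D / Sigma_a = 1.852 / 0.13 = 14.24615 cm^2
B_m^2 = (k_inf - 1) / L^2 = (1.07 - 1) / 14.24615 = 0.004913608 /cm^2
For a bare sphere: B_g = pi/R, so R_c = pi / sqrt(B_m^2)
R_c = pi / sqrt(0.004913608) = 44.818 cm

44.818


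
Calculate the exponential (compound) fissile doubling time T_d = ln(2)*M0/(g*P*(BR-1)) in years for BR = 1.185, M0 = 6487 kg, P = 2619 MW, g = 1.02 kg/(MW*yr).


Breeding gain G = BR - 1 = 1.185 - 1 = 0.185
Fissile production rate = g * P * G = 1.02 * 2619 * 0.185 = 494.2053 kg/yr
T_d = ln(2) * M0 / (g * P * G)
T_d = ln(2) * 6487 / 494.2053 = 9.0983 yr

9.0983


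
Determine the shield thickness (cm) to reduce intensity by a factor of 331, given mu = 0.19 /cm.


x = ln(factor) / mu
x = ln(331) / 0.19
x = 30.537 cm

30.537


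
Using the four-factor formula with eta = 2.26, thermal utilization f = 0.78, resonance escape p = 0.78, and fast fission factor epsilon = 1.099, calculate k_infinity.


k_inf = eta * f * p * epsilon
k_inf = 2.26 * 0.78 * 0.78 * 1.099
k_inf = 1.5111

1.5111


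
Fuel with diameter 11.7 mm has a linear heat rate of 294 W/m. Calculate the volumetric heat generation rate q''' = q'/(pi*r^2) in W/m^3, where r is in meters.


r = D / 2 / 1000 = 11.7 / 2 / 1000 = 0.00585 m
q''' = q' / (pi * r^2)
q''' = 294 / (pi * 0.00585^2)
q''' = 2.7345e+06 W/m^3

2.7345e+06


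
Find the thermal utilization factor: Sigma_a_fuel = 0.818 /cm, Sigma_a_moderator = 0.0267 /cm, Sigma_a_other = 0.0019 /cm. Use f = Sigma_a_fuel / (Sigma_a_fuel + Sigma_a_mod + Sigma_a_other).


f = Sigma_a_fuel / (Sigma_a_fuel + Sigma_a_mod + Sigma_a_other)
f = 0.818 / (0.818 + 0.0267 + 0.0019)
f = 0.96622

0.96622


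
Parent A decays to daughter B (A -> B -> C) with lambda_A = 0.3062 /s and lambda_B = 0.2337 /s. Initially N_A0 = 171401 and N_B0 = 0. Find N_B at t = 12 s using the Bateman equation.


N_B(t) = lambda_A * N_A0 / (lambda_B - lambda_A) * [exp(-lambda_A*t) - exp(-lambda_B*t)]
exp(-0.3062*12) = 0.02536462; exp(-0.2337*12) = 0.06054309
N_B = 0.3062 * 171401 / (0.2337 - 0.3062) * (0.02536462 - 0.06054309)
N_B = 25466

25466


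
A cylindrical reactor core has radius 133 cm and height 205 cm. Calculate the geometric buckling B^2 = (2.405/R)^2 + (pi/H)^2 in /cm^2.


B^2 = (2.405/R)^2 + (pi/H)^2
B^2 = (2.405/133)^2 + (pi/205)^2
B^2 = 5.6184e-04 /cm^2

5.6184e-04


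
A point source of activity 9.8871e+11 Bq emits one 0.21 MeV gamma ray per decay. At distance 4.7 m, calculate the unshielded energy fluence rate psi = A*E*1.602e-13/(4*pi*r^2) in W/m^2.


psi = A * E * 1.602e-13 / (4*pi*r^2)
psi = 9.8871e+11 * 0.21 * 1.602e-13 / (4*pi*4.7^2)
psi = 1.1982e-04 W/m^2

1.1982e-04


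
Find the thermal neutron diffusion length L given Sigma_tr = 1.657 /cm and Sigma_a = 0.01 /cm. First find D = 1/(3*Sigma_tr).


D = 1 / (3 * Sigma_tr) = 1 / (3 * 1.657) = 0.2011668 cm
L = sqrt(D / Sigma_a)
L = sqrt(0.2011668 / 0.01)
L = 4.4852 cm

4.4852


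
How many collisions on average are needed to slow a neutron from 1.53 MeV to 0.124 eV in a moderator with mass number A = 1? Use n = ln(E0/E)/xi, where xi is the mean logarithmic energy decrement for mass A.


xi = 1 + (A-1)^2/(2A)*ln((A-1)/(A+1)) = 1 (for A = 1)
n = ln(E0/E) / xi
n = ln(1.53e6 / 0.124) / 1
n = ln(1.233871e+07) / 1 = 16.328

16.328


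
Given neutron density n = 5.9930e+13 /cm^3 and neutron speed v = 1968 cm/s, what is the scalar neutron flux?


phi = n * v
phi = 5.9930e+13 * 1968
phi = 1.1794e+17 /cm^2/s

1.1794e+17


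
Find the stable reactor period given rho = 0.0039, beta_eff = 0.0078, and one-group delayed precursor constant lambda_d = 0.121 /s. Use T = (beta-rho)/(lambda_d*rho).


T = (beta - rho) / (lambda_d * rho)
T = (0.0078 - 0.0039) / (0.121 * 0.0039)
T = 8.2645 s

8.2645


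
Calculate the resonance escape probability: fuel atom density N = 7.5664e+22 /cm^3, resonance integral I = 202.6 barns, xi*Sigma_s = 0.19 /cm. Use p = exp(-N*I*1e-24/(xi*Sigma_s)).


p = exp(-N * I * 1e-24 / (xi*Sigma_s))
p = exp(-7.5664e+22 * 202.6 * 1e-24 / 0.19)
p = 9.1280e-36

9.1280e-36


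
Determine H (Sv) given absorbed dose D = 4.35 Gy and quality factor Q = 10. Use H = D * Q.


H = D * Q
H = 4.35 * 10
H = 43.500 Sv

43.500


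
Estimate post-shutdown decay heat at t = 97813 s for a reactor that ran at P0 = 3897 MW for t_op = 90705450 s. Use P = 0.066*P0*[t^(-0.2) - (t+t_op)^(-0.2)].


P/P0 = 0.066 * [t^(-0.2) - (t + t_op)^(-0.2)]
P/P0 = 0.066 * [97813^(-0.2) - (97813 + 90705450)^(-0.2)]
P/P0 = 0.066 * [0.1004432 - 0.02560824] = 0.004939107
P = 3897 * 0.004939107 = 19.248 MW

19.248


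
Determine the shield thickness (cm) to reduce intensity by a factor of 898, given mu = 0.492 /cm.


x = ln(factor) / mu
x = ln(898) / 0.492
x = 13.821 cm

13.821


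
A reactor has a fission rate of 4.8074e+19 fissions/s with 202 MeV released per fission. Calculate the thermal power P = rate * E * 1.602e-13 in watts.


P = fission_rate * E_MeV * 1.602e-13
P = 4.8074e+19 * 202 * 1.602e-13
P = 1.5557e+09 W

1.5557e+09


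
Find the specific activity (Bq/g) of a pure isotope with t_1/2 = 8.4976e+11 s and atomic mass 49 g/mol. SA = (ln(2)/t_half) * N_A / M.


lambda = ln(2) / t_half = ln(2) / 8.4976e+11 = 8.156976e-13 /s
SA = lambda * N_A / M
SA = 8.156976e-13 * 6.022e23 / 49
SA = 1.0025e+10 Bq/g

1.0025e+10


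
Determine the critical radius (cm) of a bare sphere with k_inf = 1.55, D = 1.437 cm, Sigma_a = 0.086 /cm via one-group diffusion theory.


L^2 = D / Sigma_a = 1.437 / 0.086 = 16.70930 cm^2
B_m^2 = (k_inf - 1) / L^2 = (1.55 - 1) / 16.70930 = 0.03291580 /cm^2
For a bare sphere: B_g = pi/R, so R_c = pi / sqrt(B_m^2)
R_c = pi / sqrt(0.03291580) = 17.316 cm

17.316


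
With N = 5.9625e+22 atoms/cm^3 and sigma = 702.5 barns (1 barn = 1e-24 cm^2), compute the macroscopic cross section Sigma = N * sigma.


Sigma = N * sigma_barns * 1e-24
Sigma = 5.9625e+22 * 702.5 * 1e-24
Sigma = 41.887 /cm

41.887


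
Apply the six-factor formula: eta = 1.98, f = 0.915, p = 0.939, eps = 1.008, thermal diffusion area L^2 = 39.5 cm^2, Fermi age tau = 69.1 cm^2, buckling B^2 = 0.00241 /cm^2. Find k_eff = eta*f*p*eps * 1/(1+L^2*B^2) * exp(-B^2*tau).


k_inf = eta*f*p*eps = 1.98*0.915*0.939*1.008 = 1.714796
P_TNL = 1/(1 + L^2*B^2) = 1/(1 + 39.5*0.00241) = 0.9130794
P_FNL = exp(-B^2*tau) = exp(-0.00241*69.1) = 0.8465966
k_eff = k_inf * P_TNL * P_FNL = 1.714796 * 0.9130794 * 0.8465966
k_eff = 1.3256

1.3256


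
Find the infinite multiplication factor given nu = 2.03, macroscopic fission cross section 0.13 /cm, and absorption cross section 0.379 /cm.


k_inf = nu * Sigma_f / Sigma_a
k_inf = 2.03 * 0.13 / 0.379
k_inf = 0.69631

0.69631


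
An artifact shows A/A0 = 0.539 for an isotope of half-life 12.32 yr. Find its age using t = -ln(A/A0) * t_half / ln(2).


lambda = ln(2) / t_half = ln(2) / 12.32 = 0.05626195 /yr
t = -ln(A/A0) / lambda
t = -ln(0.539) / 0.05626195
t = 10.985 yr

10.985


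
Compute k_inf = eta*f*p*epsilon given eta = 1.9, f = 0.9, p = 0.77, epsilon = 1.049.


k_inf = eta * f * p * epsilon
k_inf = 1.9 * 0.9 * 0.77 * 1.049
k_inf = 1.3812

1.3812


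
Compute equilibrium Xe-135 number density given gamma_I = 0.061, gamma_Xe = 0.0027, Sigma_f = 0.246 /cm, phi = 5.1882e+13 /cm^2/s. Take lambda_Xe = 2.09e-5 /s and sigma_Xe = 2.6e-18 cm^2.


Xe_eq = (gamma_I + gamma_Xe) * Sigma_f * phi / (lambda_Xe + sigma_Xe * phi)
Numerator = (0.061 + 0.0027) * 0.246 * 5.1882e+13 = 8.130013e+11
Denominator = 2.09e-5 + 2.6e-18 * 5.1882e+13 = 1.557932e-04
Xe_eq = 8.130013e+11 / 1.557932e-04 = 5.2185e+15 /cm^3

5.2185e+15


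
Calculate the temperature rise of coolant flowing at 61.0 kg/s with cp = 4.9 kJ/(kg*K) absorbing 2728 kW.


dT = Q / (m_dot * cp)
dT = 2728 / (61.0 * 4.9)
dT = 9.1268 C

9.1268


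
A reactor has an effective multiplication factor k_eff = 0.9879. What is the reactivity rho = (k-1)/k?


rho = (k_eff - 1) / k_eff
rho = (0.9879 - 1) / 0.9879
rho = -0.012248

-0.012248


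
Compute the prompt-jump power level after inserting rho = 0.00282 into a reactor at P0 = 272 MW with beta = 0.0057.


P1/P0 = beta / (beta - rho)
P1/P0 = 0.0057 / (0.0057 - 0.00282) = 1.979167
P1 = 272 * 1.979167 = 538.33 MW

538.33


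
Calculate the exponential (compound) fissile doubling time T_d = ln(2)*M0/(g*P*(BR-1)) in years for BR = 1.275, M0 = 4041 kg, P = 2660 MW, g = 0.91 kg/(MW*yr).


Breeding gain G = BR - 1 = 1.275 - 1 = 0.275
Fissile production rate = g * P * G = 0.91 * 2660 * 0.275 = 665.665 kg/yr
T_d = ln(2) * M0 / (g * P * G)
T_d = ln(2) * 4041 / 665.665 = 4.2078 yr

4.2078


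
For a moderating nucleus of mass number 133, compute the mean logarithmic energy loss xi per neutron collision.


xi = 1 + (A-1)^2/(2A) * ln((A-1)/(A+1))
xi = 1 + (133-1)^2/(2*133) * ln((133-1)/(133 +1))
xi = 0.014962

0.014962


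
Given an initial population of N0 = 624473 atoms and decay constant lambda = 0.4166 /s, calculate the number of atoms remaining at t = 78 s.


N = N0 * exp(-lambda * t)
N = 624473 * exp(-0.4166 * 78)
N = 4.8217e-09

4.8217e-09


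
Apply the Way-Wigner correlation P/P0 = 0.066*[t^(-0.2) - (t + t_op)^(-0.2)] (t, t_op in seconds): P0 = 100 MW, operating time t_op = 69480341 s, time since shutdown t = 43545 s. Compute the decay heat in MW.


P/P0 = 0.066 * [t^(-0.2) - (t + t_op)^(-0.2)]
P/P0 = 0.066 * [43545^(-0.2) - (43545 + 69480341)^(-0.2)]
P/P0 = 0.066 * [0.1180898 - 0.02701302] = 0.006011067
P = 100 * 0.006011067 = 0.60111 MW

0.60111


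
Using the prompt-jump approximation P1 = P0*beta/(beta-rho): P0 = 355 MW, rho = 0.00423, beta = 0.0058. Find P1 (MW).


P1/P0 = beta / (beta - rho)
P1/P0 = 0.0058 / (0.0058 - 0.00423) = 3.694268
P1 = 355 * 3.694268 = 1311.5 MW

1311.5


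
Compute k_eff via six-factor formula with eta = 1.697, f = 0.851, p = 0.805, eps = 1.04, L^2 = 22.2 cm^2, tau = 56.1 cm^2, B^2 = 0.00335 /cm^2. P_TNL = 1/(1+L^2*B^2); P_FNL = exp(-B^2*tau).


k_inf = eta*f*p*eps = 1.697*0.851*0.805*1.04 = 1.209040
P_TNL = 1/(1 + L^2*B^2) = 1/(1 + 22.2*0.00335) = 0.9307780
P_FNL = exp(-B^2*tau) = exp(-0.00335*56.1) = 0.8286686
k_eff = k_inf * P_TNL * P_FNL = 1.209040 * 0.9307780 * 0.8286686
k_eff = 0.93254

0.93254


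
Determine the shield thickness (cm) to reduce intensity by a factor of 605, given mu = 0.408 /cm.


x = ln(factor) / mu
x = ln(605) / 0.408
x = 15.699 cm

15.699


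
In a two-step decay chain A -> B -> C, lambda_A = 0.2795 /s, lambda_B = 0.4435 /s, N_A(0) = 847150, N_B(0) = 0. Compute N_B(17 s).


N_B(t) = lambda_A * N_A0 / (lambda_B - lambda_A) * [exp(-lambda_A*t) - exp(-lambda_B*t)]
exp(-0.2795*17) = 0.008638727; exp(-0.4435*17) = 5.316634e-04
N_B = 0.2795 * 847150 / (0.4435 - 0.2795) * (0.008638727 - 5.316634e-04)
N_B = 11705

11705


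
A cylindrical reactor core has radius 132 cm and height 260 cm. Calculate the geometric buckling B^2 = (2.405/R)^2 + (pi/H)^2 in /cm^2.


B^2 = (2.405/R)^2 + (pi/H)^2
B^2 = (2.405/132)^2 + (pi/260)^2
B^2 = 4.7796e-04 /cm^2

4.7796e-04


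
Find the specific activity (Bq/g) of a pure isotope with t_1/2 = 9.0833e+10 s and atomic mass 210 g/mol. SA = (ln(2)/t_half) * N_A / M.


lambda = ln(2) / t_half = ln(2) / 9.0833e+10 = 7.631006e-12 /s
SA = lambda * N_A / M
SA = 7.631006e-12 * 6.022e23 / 210
SA = 2.1883e+10 Bq/g

2.1883e+10


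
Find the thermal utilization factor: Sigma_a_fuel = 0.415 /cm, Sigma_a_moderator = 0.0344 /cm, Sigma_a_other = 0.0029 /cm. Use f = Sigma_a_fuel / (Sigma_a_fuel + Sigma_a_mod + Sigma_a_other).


f = Sigma_a_fuel / (Sigma_a_fuel + Sigma_a_mod + Sigma_a_other)
f = 0.415 / (0.415 + 0.0344 + 0.0029)
f = 0.91753

0.91753


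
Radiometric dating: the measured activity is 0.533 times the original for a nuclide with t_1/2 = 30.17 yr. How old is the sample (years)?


lambda = ln(2) / t_half = ln(2) / 30.17 = 0.02297472 /yr
t = -ln(A/A0) / lambda
t = -ln(0.533) / 0.02297472
t = 27.388 yr

27.388


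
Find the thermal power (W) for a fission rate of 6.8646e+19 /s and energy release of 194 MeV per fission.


P = fission_rate * E_MeV * 1.602e-13
P = 6.8646e+19 * 194 * 1.602e-13
P = 2.1334e+09 W

2.1334e+09


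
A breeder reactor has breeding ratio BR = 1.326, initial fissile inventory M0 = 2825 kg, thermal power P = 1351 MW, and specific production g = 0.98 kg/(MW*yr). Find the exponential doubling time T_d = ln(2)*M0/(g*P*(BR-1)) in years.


Breeding gain G = BR - 1 = 1.326 - 1 = 0.326
Fissile production rate = g * P * G = 0.98 * 1351 * 0.326 = 431.61748 kg/yr
T_d = ln(2) * M0 / (g * P * G)
T_d = ln(2) * 2825 / 431.61748 = 4.5368 yr

4.5368


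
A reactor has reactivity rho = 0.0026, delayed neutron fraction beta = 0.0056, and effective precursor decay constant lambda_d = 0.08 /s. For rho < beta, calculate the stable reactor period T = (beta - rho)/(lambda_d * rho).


T = (beta - rho) / (lambda_d * rho)
T = (0.0056 - 0.0026) / (0.08 * 0.0026)
T = 14.423 s

14.423


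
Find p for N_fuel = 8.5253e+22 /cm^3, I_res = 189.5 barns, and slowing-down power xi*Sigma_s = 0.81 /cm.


p = exp(-N * I * 1e-24 / (xi*Sigma_s))
p = exp(-8.5253e+22 * 189.5 * 1e-24 / 0.81)
p = 2.1777e-09

2.1777e-09


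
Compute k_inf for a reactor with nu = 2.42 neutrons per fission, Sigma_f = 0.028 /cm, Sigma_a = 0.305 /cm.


k_inf = nu * Sigma_f / Sigma_a
k_inf = 2.42 * 0.028 / 0.305
k_inf = 0.22216

0.22216


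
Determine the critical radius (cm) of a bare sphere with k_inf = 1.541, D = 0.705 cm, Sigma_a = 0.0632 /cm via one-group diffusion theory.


L^2 = D / Sigma_a = 0.705 / 0.0632 = 11.15506 cm^2
B_m^2 = (k_inf - 1) / L^2 = (1.541 - 1) / 11.15506 = 0.04849817 /cm^2
For a bare sphere: B_g = pi/R, so R_c = pi / sqrt(B_m^2)
R_c = pi / sqrt(0.04849817) = 14.266 cm

14.266


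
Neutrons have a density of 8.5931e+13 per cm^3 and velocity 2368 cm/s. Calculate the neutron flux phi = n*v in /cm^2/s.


phi = n * v
phi = 8.5931e+13 * 2368
phi = 2.0348e+17 /cm^2/s

2.0348e+17


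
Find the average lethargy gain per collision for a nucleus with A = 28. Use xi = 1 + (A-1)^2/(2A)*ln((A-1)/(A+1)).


xi = 1 + (A-1)^2/(2A) * ln((A-1)/(A+1))
xi = 1 + (28-1)^2/(2*28) * ln((28-1)/(28 +1))
xi = 0.069757

0.069757


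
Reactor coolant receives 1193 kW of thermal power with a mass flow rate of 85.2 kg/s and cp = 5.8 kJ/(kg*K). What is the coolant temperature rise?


dT = Q / (m_dot * cp)
dT = 1193 / (85.2 * 5.8)
dT = 2.4142 C

2.4142


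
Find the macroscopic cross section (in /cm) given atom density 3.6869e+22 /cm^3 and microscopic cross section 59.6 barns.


Sigma = N * sigma_barns * 1e-24
Sigma = 3.6869e+22 * 59.6 * 1e-24
Sigma = 2.1974 /cm

2.1974


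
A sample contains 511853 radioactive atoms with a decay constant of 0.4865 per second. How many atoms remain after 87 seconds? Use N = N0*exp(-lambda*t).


N = N0 * exp(-lambda * t)
N = 511853 * exp(-0.4865 * 87)
N = 2.1253e-13

2.1253e-13


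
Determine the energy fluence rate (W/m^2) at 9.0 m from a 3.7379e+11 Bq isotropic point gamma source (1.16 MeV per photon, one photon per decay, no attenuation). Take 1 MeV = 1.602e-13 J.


psi = A * E * 1.602e-13 / (4*pi*r^2)
psi = 3.7379e+11 * 1.16 * 1.602e-13 / (4*pi*9.0^2)
psi = 6.8242e-05 W/m^2

6.8242e-05


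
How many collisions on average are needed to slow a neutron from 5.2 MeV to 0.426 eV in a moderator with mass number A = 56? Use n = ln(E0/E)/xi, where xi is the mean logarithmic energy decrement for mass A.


xi = 1 + (A-1)^2/(2A)*ln((A-1)/(A+1)) = 0.03529286 (for A = 56)
n = ln(E0/E) / xi
n = ln(5.2e6 / 0.426) / 0.03529286
n = ln(1.220657e+07) / 0.03529286 = 462.35

462.35


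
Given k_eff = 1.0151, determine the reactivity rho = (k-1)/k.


rho = (k_eff - 1) / k_eff
rho = (1.0151 - 1) / 1.0151
rho = 0.014875

0.014875


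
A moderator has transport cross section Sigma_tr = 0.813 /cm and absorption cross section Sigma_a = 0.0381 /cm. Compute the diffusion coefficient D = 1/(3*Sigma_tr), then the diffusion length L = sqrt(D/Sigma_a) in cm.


D = 1 / (3 * Sigma_tr) = 1 / (3 * 0.813) = 0.4100041 cm
L = sqrt(D / Sigma_a)
L = sqrt(0.4100041 / 0.0381)
L = 3.2804 cm

3.2804


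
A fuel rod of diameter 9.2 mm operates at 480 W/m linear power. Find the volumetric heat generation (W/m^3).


r = D / 2 / 1000 = 9.2 / 2 / 1000 = 0.0046 m
q''' = q' / (pi * r^2)
q''' = 480 / (pi * 0.0046^2)
q''' = 7.2206e+06 W/m^3

7.2206e+06


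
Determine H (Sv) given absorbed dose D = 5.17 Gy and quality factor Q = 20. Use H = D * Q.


H = D * Q
H = 5.17 * 20
H = 103.40 Sv

103.40


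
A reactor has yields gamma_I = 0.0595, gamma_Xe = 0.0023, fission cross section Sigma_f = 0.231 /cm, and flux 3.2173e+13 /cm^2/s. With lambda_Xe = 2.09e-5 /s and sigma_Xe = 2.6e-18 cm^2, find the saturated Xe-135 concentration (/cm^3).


Xe_eq = (gamma_I + gamma_Xe) * Sigma_f * phi / (lambda_Xe + sigma_Xe * phi)
Numerator = (0.0595 + 0.0023) * 0.231 * 3.2173e+13 = 4.592953e+11
Denominator = 2.09e-5 + 2.6e-18 * 3.2173e+13 = 1.045498e-04
Xe_eq = 4.592953e+11 / 1.045498e-04 = 4.3931e+15 /cm^3

4.3931e+15


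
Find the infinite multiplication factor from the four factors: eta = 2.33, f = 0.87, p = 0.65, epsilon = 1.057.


k_inf = eta * f * p * epsilon
k_inf = 2.33 * 0.87 * 0.65 * 1.057
k_inf = 1.3927

1.3927


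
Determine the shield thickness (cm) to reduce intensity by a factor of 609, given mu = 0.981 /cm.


x = ln(factor) / mu
x = ln(609) / 0.981
x = 6.5360 cm

6.5360


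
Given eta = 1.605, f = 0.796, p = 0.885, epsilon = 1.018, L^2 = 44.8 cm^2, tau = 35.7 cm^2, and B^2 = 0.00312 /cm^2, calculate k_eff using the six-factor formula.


k_inf = eta*f*p*eps = 1.605*0.796*0.885*1.018 = 1.151010
P_TNL = 1/(1 + L^2*B^2) = 1/(1 + 44.8*0.00312) = 0.8773654
P_FNL = exp(-B^2*tau) = exp(-0.00312*35.7) = 0.8945952
k_eff = k_inf * P_TNL * P_FNL = 1.151010 * 0.8773654 * 0.8945952
k_eff = 0.90341

0.90341


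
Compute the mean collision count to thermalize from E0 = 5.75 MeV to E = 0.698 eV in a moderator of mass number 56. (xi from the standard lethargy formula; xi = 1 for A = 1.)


xi = 1 + (A-1)^2/(2A)*ln((A-1)/(A+1)) = 0.03529286 (for A = 56)
n = ln(E0/E) / xi
n = ln(5.75e6 / 0.698) / 0.03529286
n = ln(8.237822e+06) / 0.03529286 = 451.20

451.20


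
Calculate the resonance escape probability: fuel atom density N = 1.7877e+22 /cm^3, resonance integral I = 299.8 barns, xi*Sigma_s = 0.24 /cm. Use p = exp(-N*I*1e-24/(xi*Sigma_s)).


p = exp(-N * I * 1e-24 / (xi*Sigma_s))
p = exp(-1.7877e+22 * 299.8 * 1e-24 / 0.24)
p = 2.0027e-10

2.0027e-10


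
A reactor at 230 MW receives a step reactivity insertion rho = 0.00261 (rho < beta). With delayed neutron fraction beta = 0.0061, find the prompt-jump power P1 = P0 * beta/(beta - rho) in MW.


P1/P0 = beta / (beta - rho)
P1/P0 = 0.0061 / (0.0061 - 0.00261) = 1.747851
P1 = 230 * 1.747851 = 402.01 MW

402.01


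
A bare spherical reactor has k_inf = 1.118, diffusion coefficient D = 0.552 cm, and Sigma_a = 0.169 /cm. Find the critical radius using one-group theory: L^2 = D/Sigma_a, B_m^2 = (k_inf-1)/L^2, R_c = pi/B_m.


L^2 = D / Sigma_a = 0.552 / 0.169 = 3.266272 cm^2
B_m^2 = (k_inf - 1) / L^2 = (1.118 - 1) / 3.266272 = 0.03612681 /cm^2
For a bare sphere: B_g = pi/R, so R_c = pi / sqrt(B_m^2)
R_c = pi / sqrt(0.03612681) = 16.529 cm

16.529


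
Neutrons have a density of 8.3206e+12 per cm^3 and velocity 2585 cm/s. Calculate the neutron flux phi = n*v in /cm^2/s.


phi = n * v
phi = 8.3206e+12 * 2585
phi = 2.1509e+16 /cm^2/s

2.1509e+16


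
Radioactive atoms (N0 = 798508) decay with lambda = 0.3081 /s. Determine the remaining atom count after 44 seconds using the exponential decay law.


N = N0 * exp(-lambda * t)
N = 798508 * exp(-0.3081 * 44)
N = 1.0347

1.0347


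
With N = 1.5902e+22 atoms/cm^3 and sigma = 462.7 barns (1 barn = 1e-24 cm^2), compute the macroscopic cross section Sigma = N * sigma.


Sigma = N * sigma_barns * 1e-24
Sigma = 1.5902e+22 * 462.7 * 1e-24
Sigma = 7.3579 /cm

7.3579


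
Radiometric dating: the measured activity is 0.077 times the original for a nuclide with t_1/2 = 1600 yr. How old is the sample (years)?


lambda = ln(2) / t_half = ln(2) / 1600 = 4.332170e-04 /yr
t = -ln(A/A0) / lambda
t = -ln(0.077) / 4.332170e-04
t = 5918.4 yr

5918.4


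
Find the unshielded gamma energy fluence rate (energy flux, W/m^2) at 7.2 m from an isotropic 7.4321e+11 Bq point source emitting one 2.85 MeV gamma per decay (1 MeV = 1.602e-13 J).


psi = A * E * 1.602e-13 / (4*pi*r^2)
psi = 7.4321e+11 * 2.85 * 1.602e-13 / (4*pi*7.2^2)
psi = 5.2089e-04 W/m^2

5.2089e-04


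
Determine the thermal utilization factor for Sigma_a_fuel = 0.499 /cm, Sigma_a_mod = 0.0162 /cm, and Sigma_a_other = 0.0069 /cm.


f = Sigma_a_fuel / (Sigma_a_fuel + Sigma_a_mod + Sigma_a_other)
f = 0.499 / (0.499 + 0.0162 + 0.0069)
f = 0.95576

0.95576


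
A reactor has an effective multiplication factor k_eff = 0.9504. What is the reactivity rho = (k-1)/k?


rho = (k_eff - 1) / k_eff
rho = (0.9504 - 1) / 0.9504
rho = -0.052189

-0.052189


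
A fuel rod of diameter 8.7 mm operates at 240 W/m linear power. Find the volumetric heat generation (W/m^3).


r = D / 2 / 1000 = 8.7 / 2 / 1000 = 0.00435 m
q''' = q' / (pi * r^2)
q''' = 240 / (pi * 0.00435^2)
q''' = 4.0372e+06 W/m^3

4.0372e+06


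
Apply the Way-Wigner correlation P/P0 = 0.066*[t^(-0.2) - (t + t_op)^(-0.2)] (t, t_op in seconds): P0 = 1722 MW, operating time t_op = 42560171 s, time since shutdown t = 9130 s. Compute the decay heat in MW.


P/P0 = 0.066 * [t^(-0.2) - (t + t_op)^(-0.2)]
P/P0 = 0.066 * [9130^(-0.2) - (9130 + 42560171)^(-0.2)]
P/P0 = 0.066 * [0.1614009 - 0.02979756] = 0.008685820
P = 1722 * 0.008685820 = 14.957 MW

14.957


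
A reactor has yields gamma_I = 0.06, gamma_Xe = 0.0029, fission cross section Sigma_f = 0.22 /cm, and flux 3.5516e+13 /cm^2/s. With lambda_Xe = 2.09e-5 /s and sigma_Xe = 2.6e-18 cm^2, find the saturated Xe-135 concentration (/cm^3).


Xe_eq = (gamma_I + gamma_Xe) * Sigma_f * phi / (lambda_Xe + sigma_Xe * phi)
Numerator = (0.06 + 0.0029) * 0.22 * 3.5516e+13 = 4.914704e+11
Denominator = 2.09e-5 + 2.6e-18 * 3.5516e+13 = 1.132416e-04
Xe_eq = 4.914704e+11 / 1.132416e-04 = 4.3400e+15 /cm^3

4.3400e+15


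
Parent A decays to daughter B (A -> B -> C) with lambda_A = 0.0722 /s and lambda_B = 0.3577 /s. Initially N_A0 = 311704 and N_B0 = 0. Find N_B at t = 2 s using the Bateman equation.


N_B(t) = lambda_A * N_A0 / (lambda_B - lambda_A) * [exp(-lambda_A*t) - exp(-lambda_B*t)]
exp(-0.0722*2) = 0.8655415; exp(-0.3577*2) = 0.4889965
N_B = 0.0722 * 311704 / (0.3577 - 0.0722) * (0.8655415 - 0.4889965)
N_B = 29682

29682


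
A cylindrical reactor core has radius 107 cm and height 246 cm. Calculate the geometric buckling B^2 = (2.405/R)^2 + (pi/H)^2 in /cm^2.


B^2 = (2.405/R)^2 + (pi/H)^2
B^2 = (2.405/107)^2 + (pi/246)^2
B^2 = 6.6829e-04 /cm^2

6.6829e-04


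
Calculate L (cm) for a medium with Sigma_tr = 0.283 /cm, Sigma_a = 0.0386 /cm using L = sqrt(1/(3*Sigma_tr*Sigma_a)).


D = 1 / (3 * Sigma_tr) = 1 / (3 * 0.283) = 1.177856 cm
L = sqrt(D / Sigma_a)
L = sqrt(1.177856 / 0.0386)
L = 5.5240 cm

5.5240


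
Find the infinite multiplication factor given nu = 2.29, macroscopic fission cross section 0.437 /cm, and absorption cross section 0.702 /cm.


k_inf = nu * Sigma_f / Sigma_a
k_inf = 2.29 * 0.437 / 0.702
k_inf = 1.4255

1.4255


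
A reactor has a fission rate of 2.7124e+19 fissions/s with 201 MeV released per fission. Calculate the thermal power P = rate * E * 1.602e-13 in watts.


P = fission_rate * E_MeV * 1.602e-13
P = 2.7124e+19 * 201 * 1.602e-13
P = 8.7340e+08 W

8.7340e+08


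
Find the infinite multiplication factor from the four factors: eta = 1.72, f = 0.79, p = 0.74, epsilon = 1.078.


k_inf = eta * f * p * epsilon
k_inf = 1.72 * 0.79 * 0.74 * 1.078
k_inf = 1.0839

1.0839


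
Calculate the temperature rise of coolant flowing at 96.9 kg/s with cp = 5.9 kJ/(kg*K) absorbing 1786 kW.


dT = Q / (m_dot * cp)
dT = 1786 / (96.9 * 5.9)
dT = 3.1240 C

3.1240


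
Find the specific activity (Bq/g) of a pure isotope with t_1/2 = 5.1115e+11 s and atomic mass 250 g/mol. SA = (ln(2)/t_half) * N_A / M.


lambda = ln(2) / t_half = ln(2) / 5.1115e+11 = 1.356054e-12 /s
SA = lambda * N_A / M
SA = 1.356054e-12 * 6.022e23 / 250
SA = 3.2665e+09 Bq/g

3.2665e+09


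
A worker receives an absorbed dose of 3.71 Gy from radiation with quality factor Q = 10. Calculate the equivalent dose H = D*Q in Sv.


H = D * Q
H = 3.71 * 10
H = 37.100 Sv

37.100


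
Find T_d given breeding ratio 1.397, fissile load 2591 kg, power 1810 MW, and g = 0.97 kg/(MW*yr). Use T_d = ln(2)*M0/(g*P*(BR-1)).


Breeding gain G = BR - 1 = 1.397 - 1 = 0.397
Fissile production rate = g * P * G = 0.97 * 1810 * 0.397 = 697.0129 kg/yr
T_d = ln(2) * M0 / (g * P * G)
T_d = ln(2) * 2591 / 697.0129 = 2.5766 yr

2.5766


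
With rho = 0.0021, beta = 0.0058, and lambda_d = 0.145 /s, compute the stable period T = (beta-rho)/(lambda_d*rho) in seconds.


T = (beta - rho) / (lambda_d * rho)
T = (0.0058 - 0.0021) / (0.145 * 0.0021)
T = 12.151 s

12.151


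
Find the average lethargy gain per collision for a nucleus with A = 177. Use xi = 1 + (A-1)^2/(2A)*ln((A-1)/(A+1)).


xi = 1 + (A-1)^2/(2A) * ln((A-1)/(A+1))
xi = 1 + (177-1)^2/(2*177) * ln((177-1)/(177 +1))
xi = 0.011257

0.011257


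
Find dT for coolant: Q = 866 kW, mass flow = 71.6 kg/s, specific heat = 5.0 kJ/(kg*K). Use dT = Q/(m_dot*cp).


dT = Q / (m_dot * cp)
dT = 866 / (71.6 * 5.0)
dT = 2.4190 C

2.4190


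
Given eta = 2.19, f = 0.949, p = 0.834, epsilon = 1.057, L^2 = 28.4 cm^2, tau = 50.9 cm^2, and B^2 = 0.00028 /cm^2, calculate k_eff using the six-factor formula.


k_inf = eta*f*p*eps = 2.19*0.949*0.834*1.057 = 1.832109
P_TNL = 1/(1 + L^2*B^2) = 1/(1 + 28.4*0.00028) = 0.9921107
P_FNL = exp(-B^2*tau) = exp(-0.00028*50.9) = 0.9858491
k_eff = k_inf * P_TNL * P_FNL = 1.832109 * 0.9921107 * 0.9858491
k_eff = 1.7919

1.7919


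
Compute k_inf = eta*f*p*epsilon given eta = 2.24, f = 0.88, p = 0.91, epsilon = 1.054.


k_inf = eta * f * p * epsilon
k_inf = 2.24 * 0.88 * 0.91 * 1.054
k_inf = 1.8907

1.8907


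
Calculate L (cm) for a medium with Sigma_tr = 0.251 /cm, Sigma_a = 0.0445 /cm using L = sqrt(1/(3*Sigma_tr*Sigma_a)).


D = 1 / (3 * Sigma_tr) = 1 / (3 * 0.251) = 1.328021 cm
L = sqrt(D / Sigma_a)
L = sqrt(1.328021 / 0.0445)
L = 5.4629 cm

5.4629


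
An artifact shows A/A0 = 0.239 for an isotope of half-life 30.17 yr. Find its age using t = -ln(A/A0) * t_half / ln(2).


lambda = ln(2) / t_half = ln(2) / 30.17 = 0.02297472 /yr
t = -ln(A/A0) / lambda
t = -ln(0.239) / 0.02297472
t = 62.299 yr

62.299


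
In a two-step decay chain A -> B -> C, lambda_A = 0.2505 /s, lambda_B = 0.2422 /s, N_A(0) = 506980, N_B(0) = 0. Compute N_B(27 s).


N_B(t) = lambda_A * N_A0 / (lambda_B - lambda_A) * [exp(-lambda_A*t) - exp(-lambda_B*t)]
exp(-0.2505*27) = 0.001155179; exp(-0.2422*27) = 0.001445355
N_B = 0.2505 * 506980 / (0.2422 - 0.2505) * (0.001155179 - 0.001445355)
N_B = 4440.0

4440.0


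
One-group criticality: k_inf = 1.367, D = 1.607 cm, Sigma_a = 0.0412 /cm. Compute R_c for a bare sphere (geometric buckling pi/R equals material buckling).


L^2 = D / Sigma_a = 1.607 / 0.0412 = 39.00485 cm^2
B_m^2 = (k_inf - 1) / L^2 = (1.367 - 1) / 39.00485 = 0.009409086 /cm^2
For a bare sphere: B_g = pi/R, so R_c = pi / sqrt(B_m^2)
R_c = pi / sqrt(0.009409086) = 32.387 cm

32.387


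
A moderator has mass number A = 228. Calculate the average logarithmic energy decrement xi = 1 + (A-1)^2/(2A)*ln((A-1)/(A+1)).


xi = 1 + (A-1)^2/(2A) * ln((A-1)/(A+1))
xi = 1 + (228-1)^2/(2*228) * ln((228-1)/(228 +1))
xi = 0.0087463

0.0087463


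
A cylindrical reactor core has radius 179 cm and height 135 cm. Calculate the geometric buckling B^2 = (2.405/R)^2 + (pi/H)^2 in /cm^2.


B^2 = (2.405/R)^2 + (pi/H)^2
B^2 = (2.405/179)^2 + (pi/135)^2
B^2 = 7.2206e-04 /cm^2

7.2206e-04


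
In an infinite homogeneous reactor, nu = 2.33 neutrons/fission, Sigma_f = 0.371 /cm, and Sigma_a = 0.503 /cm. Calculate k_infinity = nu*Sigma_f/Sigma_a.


k_inf = nu * Sigma_f / Sigma_a
k_inf = 2.33 * 0.371 / 0.503
k_inf = 1.7185

1.7185


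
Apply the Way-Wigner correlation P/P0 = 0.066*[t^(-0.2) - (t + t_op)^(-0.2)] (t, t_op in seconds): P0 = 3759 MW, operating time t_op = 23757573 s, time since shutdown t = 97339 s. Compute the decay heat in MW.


P/P0 = 0.066 * [t^(-0.2) - (t + t_op)^(-0.2)]
P/P0 = 0.066 * [97339^(-0.2) - (97339 + 23757573)^(-0.2)]
P/P0 = 0.066 * [0.1005409 - 0.03345680] = 0.004427551
P = 3759 * 0.004427551 = 16.643 MW

16.643


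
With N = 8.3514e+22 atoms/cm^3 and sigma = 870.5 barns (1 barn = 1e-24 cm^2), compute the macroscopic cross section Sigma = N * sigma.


Sigma = N * sigma_barns * 1e-24
Sigma = 8.3514e+22 * 870.5 * 1e-24
Sigma = 72.699 /cm

72.699


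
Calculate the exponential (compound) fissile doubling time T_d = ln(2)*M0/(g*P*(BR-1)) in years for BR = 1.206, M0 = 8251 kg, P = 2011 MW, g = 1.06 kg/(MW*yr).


Breeding gain G = BR - 1 = 1.206 - 1 = 0.206
Fissile production rate = g * P * G = 1.06 * 2011 * 0.206 = 439.12196 kg/yr
T_d = ln(2) * M0 / (g * P * G)
T_d = ln(2) * 8251 / 439.12196 = 13.024 yr

13.024


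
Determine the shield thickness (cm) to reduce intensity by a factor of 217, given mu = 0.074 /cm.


x = ln(factor) / mu
x = ln(217) / 0.074
x = 72.701 cm

72.701


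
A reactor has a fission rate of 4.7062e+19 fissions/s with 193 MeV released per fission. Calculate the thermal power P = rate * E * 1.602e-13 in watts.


P = fission_rate * E_MeV * 1.602e-13
P = 4.7062e+19 * 193 * 1.602e-13
P = 1.4551e+09 W

1.4551e+09


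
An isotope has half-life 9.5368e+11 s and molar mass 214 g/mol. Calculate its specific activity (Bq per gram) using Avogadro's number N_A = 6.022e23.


lambda = ln(2) / t_half = ln(2) / 9.5368e+11 = 7.268132e-13 /s
SA = lambda * N_A / M
SA = 7.268132e-13 * 6.022e23 / 214
SA = 2.0453e+09 Bq/g

2.0453e+09


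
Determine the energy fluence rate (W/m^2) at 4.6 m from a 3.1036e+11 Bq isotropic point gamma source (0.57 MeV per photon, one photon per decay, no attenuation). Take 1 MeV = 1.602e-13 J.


psi = A * E * 1.602e-13 / (4*pi*r^2)
psi = 3.1036e+11 * 0.57 * 1.602e-13 / (4*pi*4.6^2)
psi = 1.0658e-04 W/m^2

1.0658e-04


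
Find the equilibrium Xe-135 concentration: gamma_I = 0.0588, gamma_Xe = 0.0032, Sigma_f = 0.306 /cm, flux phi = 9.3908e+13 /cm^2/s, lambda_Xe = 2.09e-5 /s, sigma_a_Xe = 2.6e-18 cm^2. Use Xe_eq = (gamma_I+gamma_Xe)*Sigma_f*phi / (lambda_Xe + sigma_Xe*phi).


Xe_eq = (gamma_I + gamma_Xe) * Sigma_f * phi / (lambda_Xe + sigma_Xe * phi)
Numerator = (0.0588 + 0.0032) * 0.306 * 9.3908e+13 = 1.781623e+12
Denominator = 2.09e-5 + 2.6e-18 * 9.3908e+13 = 2.650608e-04
Xe_eq = 1.781623e+12 / 2.650608e-04 = 6.7216e+15 /cm^3

6.7216e+15


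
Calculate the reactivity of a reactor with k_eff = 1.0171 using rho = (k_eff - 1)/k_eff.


rho = (k_eff - 1) / k_eff
rho = (1.0171 - 1) / 1.0171
rho = 0.016813

0.016813


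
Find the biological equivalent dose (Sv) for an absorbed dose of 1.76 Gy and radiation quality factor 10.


H = D * Q
H = 1.76 * 10
H = 17.600 Sv

17.600
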